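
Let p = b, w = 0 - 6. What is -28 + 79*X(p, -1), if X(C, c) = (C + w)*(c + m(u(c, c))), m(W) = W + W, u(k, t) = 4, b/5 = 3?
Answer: 4949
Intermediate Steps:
b = 15 (b = 5*3 = 15)
w = -6
p = 15
m(W) = 2*W
X(C, c) = (-6 + C)*(8 + c) (X(C, c) = (C - 6)*(c + 2*4) = (-6 + C)*(c + 8) = (-6 + C)*(8 + c))
-28 + 79*X(p, -1) = -28 + 79*(-48 - 6*(-1) + 8*15 + 15*(-1)) = -28 + 79*(-48 + 6 + 120 - 15) = -28 + 79*63 = -28 + 4977 = 4949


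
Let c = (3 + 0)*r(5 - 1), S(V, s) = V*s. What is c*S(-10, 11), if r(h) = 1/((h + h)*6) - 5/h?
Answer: 3245/8 ≈ 405.63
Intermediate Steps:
r(h) = -59/(12*h) (r(h) = (⅙)/(2*h) - 5/h = (1/(2*h))*(⅙) - 5/h = 1/(12*h) - 5/h = -59/(12*h))
c = -59/16 (c = (3 + 0)*(-59/(12*(5 - 1))) = 3*(-59/12/4) = 3*(-59/12*¼) = 3*(-59/48) = -59/16 ≈ -3.6875)
c*S(-10, 11) = -(-295)*11/8 = -59/16*(-110) = 3245/8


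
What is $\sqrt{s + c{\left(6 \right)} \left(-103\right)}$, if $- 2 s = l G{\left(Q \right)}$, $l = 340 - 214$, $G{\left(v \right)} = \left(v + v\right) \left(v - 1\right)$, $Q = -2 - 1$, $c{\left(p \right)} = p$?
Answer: $i \sqrt{2130} \approx 46.152 i$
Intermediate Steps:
$Q = -3$
$G{\left(v \right)} = 2 v \left(-1 + v\right)$
$l = 126$ ($l = 340 - 214 = 126$)
$s = -1512$ ($s = - \frac{126 \cdot 2 \left(-3\right) \left(-1 - 3\right)}{2} = - \frac{126 \cdot 2 \left(-3\right) \left(-4\right)}{2} = - \frac{126 \cdot 24}{2} = \left(- \frac{1}{2}\right) 3024 = -1512$)
$\sqrt{s + c{\left(6 \right)} \left(-103\right)} = \sqrt{-1512 + 6 \left(-103\right)} = \sqrt{-1512 - 618} = \sqrt{-2130} = i \sqrt{2130}$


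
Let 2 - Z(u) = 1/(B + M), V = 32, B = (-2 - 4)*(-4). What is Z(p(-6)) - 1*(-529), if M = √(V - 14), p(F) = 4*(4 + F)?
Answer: 49379/93 + √2/186 ≈ 530.96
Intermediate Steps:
B = 24 (B = -6*(-4) = 24)
p(F) = 16 + 4*F
M = 3*√2 (M = √(32 - 14) = √18 = 3*√2 ≈ 4.2426)
Z(u) = 2 - 1/(24 + 3*√2)
Z(p(-6)) - 1*(-529) = (182/93 + √2/186) - 1*(-529) = (182/93 + √2/186) + 529 = 49379/93 + √2/186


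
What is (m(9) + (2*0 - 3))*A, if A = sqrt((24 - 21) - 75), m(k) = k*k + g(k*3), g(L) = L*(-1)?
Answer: 306*I*sqrt(2) ≈ 432.75*I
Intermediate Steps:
g(L) = -L
m(k) = k**2 - 3*k (m(k) = k*k - k*3 = k**2 - 3*k)
A = 6*I*sqrt(2) (A = sqrt(3 - 75) = sqrt(-72) = 6*I*sqrt(2) ≈ 8.4853*I)
(m(9) + (2*0 - 3))*A = (9*(-3 + 9) + (2*0 - 3))*(6*I*sqrt(2)) = (9*6 + (0 - 3))*(6*I*sqrt(2)) = (54 - 3)*(6*I*sqrt(2)) = 51*(6*I*sqrt(2)) = 306*I*sqrt(2)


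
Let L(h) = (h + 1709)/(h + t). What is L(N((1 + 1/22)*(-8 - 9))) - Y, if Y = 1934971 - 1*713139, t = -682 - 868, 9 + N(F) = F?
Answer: -42384167257/34689 ≈ -1.2218e+6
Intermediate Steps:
N(F) = -9 + F
t = -1550
Y = 1221832 (Y = 1934971 - 713139 = 1221832)
L(h) = (1709 + h)/(-1550 + h) (L(h) = (h + 1709)/(h - 1550) = (1709 + h)/(-1550 + h))
L(N((1 + 1/22)*(-8 - 9))) - Y = (1709 + (-9 + (1 + 1/22)*(-8 - 9)))/(-1550 + (-9 + (1 + 1/22)*(-8 - 9))) - 1*1221832 = (1709 + (-9 + (1 + 1/22)*(-17)))/(-1550 + (-9 + (1 + 1/22)*(-17))) - 1221832 = (1709 + (-9 + (23/22)*(-17)))/(-1550 + (-9 + (23/22)*(-17))) - 1221832 = (1709 + (-9 - 391/22))/(-1550 + (-9 - 391/22)) - 1221832 = (1709 - 589/22)/(-1550 - 589/22) - 1221832 = (37009/22)/(-34689/22) - 1221832 = -22/34689*37009/22 - 1221832 = -37009/34689 - 1221832 = -42384167257/34689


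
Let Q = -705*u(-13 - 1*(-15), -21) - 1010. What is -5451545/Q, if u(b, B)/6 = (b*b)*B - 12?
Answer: -1090309/81014 ≈ -13.458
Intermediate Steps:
u(b, B) = -72 + 6*B*b² (u(b, B) = 6*((b*b)*B - 12) = 6*(b²*B - 12) = 6*(B*b² - 12) = 6*(-12 + B*b²) = -72 + 6*B*b²)
Q = 405070 (Q = -705*(-72 + 6*(-21)*(-13 - 1*(-15))²) - 1010 = -705*(-72 + 6*(-21)*(-13 + 15)²) - 1010 = -705*(-72 + 6*(-21)*2²) - 1010 = -705*(-72 + 6*(-21)*4) - 1010 = -705*(-72 - 504) - 1010 = -705*(-576) - 1010 = 406080 - 1010 = 405070)
-5451545/Q = -5451545/405070 = -5451545*1/405070 = -1090309/81014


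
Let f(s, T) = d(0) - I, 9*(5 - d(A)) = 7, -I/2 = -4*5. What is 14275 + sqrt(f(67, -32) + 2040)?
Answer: 14275 + sqrt(18038)/3 ≈ 14320.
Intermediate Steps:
I = 40 (I = -(-8)*5 = -2*(-20) = 40)
d(A) = 38/9 (d(A) = 5 - 1/9*7 = 5 - 7/9 = 38/9)
f(s, T) = -322/9 (f(s, T) = 38/9 - 1*40 = 38/9 - 40 = -322/9)
14275 + sqrt(f(67, -32) + 2040) = 14275 + sqrt(-322/9 + 2040) = 14275 + sqrt(18038/9) = 14275 + sqrt(18038)/3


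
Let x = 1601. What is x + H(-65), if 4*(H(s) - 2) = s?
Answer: 6347/4 ≈ 1586.8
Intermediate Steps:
H(s) = 2 + s/4
x + H(-65) = 1601 + (2 + (1/4)*(-65)) = 1601 + (2 - 65/4) = 1601 - 57/4 = 6347/4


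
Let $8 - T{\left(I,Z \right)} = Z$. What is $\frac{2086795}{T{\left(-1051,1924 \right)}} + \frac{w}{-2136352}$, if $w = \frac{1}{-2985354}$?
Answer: $- \frac{3327273065748057361}{3054950387543232} \approx -1089.1$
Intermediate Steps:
$T{\left(I,Z \right)} = 8 - Z$
$w = - \frac{1}{2985354} \approx -3.3497 \cdot 10^{-7}$
$\frac{2086795}{T{\left(-1051,1924 \right)}} + \frac{w}{-2136352} = \frac{2086795}{8 - 1924} - \frac{1}{2985354 \left(-2136352\right)} = \frac{2086795}{8 - 1924} - - \frac{1}{6377766988608} = \frac{2086795}{-1916} + \frac{1}{6377766988608} = 2086795 \left(- \frac{1}{1916}\right) + \frac{1}{6377766988608} = - \frac{2086795}{1916} + \frac{1}{6377766988608} = - \frac{3327273065748057361}{3054950387543232}$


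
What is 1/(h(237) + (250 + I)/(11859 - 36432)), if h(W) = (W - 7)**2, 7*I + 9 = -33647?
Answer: 24573/1299916258 ≈ 1.8904e-5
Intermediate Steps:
I = -4808 (I = -9/7 + (1/7)*(-33647) = -9/7 - 33647/7 = -4808)
h(W) = (-7 + W)**2
1/(h(237) + (250 + I)/(11859 - 36432)) = 1/((-7 + 237)**2 + (250 - 4808)/(11859 - 36432)) = 1/(230**2 - 4558/(-24573)) = 1/(52900 - 4558*(-1/24573)) = 1/(52900 + 4558/24573) = 1/(1299916258/24573) = 24573/1299916258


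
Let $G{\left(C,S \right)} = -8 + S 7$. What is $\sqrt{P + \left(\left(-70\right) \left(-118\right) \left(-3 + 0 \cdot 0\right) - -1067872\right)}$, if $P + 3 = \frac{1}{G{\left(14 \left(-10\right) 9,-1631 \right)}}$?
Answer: $\frac{12 \sqrt{37820849747}}{2285} \approx 1021.3$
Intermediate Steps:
$G{\left(C,S \right)} = -8 + 7 S$
$P = - \frac{34276}{11425}$ ($P = -3 + \frac{1}{-8 + 7 \left(-1631\right)} = -3 + \frac{1}{-8 - 11417} = -3 + \frac{1}{-11425} = -3 - \frac{1}{11425} = - \frac{34276}{11425} \approx -3.0001$)
$\sqrt{P + \left(\left(-70\right) \left(-118\right) \left(-3 + 0 \cdot 0\right) - -1067872\right)} = \sqrt{- \frac{34276}{11425} + \left(\left(-70\right) \left(-118\right) \left(-3 + 0 \cdot 0\right) - -1067872\right)} = \sqrt{- \frac{34276}{11425} + \left(8260 \left(-3 + 0\right) + 1067872\right)} = \sqrt{- \frac{34276}{11425} + \left(8260 \left(-3\right) + 1067872\right)} = \sqrt{- \frac{34276}{11425} + \left(-24780 + 1067872\right)} = \sqrt{- \frac{34276}{11425} + 1043092} = \sqrt{\frac{11917291824}{11425}} = \frac{12 \sqrt{37820849747}}{2285}$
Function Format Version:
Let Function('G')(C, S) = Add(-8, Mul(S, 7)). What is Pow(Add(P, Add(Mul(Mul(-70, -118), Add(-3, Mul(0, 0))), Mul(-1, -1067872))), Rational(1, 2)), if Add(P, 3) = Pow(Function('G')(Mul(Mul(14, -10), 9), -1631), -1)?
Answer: Mul(Rational(12, 2285), Pow(37820849747, Rational(1, 2))) ≈ 1021.3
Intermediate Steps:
Function('G')(C, S) = Add(-8, Mul(7, S))
P = Rational(-34276, 11425) (P = Add(-3, Pow(Add(-8, Mul(7, -1631)), -1)) = Add(-3, Pow(Add(-8, -11417), -1)) = Add(-3, Pow(-11425, -1)) = Add(-3, Rational(-1, 11425)) = Rational(-34276, 11425) ≈ -3.0001)
Pow(Add(P, Add(Mul(Mul(-70, -118), Add(-3, Mul(0, 0))), Mul(-1, -1067872))), Rational(1, 2)) = Pow(Add(Rational(-34276, 11425), Add(Mul(Mul(-70, -118), Add(-3, Mul(0, 0))), Mul(-1, -1067872))), Rational(1, 2)) = Pow(Add(Rational(-34276, 11425), Add(Mul(8260, Add(-3, 0)), 1067872)), Rational(1, 2)) = Pow(Add(Rational(-34276, 11425), Add(Mul(8260, -3), 1067872)), Rational(1, 2)) = Pow(Add(Rational(-34276, 11425), Add(-24780, 1067872)), Rational(1, 2)) = Pow(Add(Rational(-34276, 11425), 1043092), Rational(1, 2)) = Pow(Rational(11917291824, 11425), Rational(1, 2)) = Mul(Rational(12, 2285), Pow(37820849747, Rational(1, 2)))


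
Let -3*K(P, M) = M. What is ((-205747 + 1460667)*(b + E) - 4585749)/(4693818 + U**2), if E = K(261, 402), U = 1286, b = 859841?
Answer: 1078858922691/6347614 ≈ 1.6996e+5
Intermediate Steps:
K(P, M) = -M/3
E = -134 (E = -1/3*402 = -134)
((-205747 + 1460667)*(b + E) - 4585749)/(4693818 + U**2) = ((-205747 + 1460667)*(859841 - 134) - 4585749)/(4693818 + 1286**2) = (1254920*859707 - 4585749)/(4693818 + 1653796) = (1078863508440 - 4585749)/6347614 = 1078858922691*(1/6347614) = 1078858922691/6347614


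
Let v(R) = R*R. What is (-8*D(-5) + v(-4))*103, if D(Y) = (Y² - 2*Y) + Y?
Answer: -23072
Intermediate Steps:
D(Y) = Y² - Y
v(R) = R²
(-8*D(-5) + v(-4))*103 = (-(-40)*(-1 - 5) + (-4)²)*103 = (-(-40)*(-6) + 16)*103 = (-8*30 + 16)*103 = (-240 + 16)*103 = -224*103 = -23072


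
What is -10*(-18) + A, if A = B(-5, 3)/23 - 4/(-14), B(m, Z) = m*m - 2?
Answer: 1269/7 ≈ 181.29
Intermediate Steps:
B(m, Z) = -2 + m² (B(m, Z) = m² - 2 = -2 + m²)
A = 9/7 (A = (-2 + (-5)²)/23 - 4/(-14) = (-2 + 25)*(1/23) - 4*(-1/14) = 23*(1/23) + 2/7 = 1 + 2/7 = 9/7 ≈ 1.2857)
-10*(-18) + A = -10*(-18) + 9/7 = 180 + 9/7 = 1269/7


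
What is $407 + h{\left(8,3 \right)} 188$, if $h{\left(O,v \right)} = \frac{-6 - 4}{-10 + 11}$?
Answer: $-1473$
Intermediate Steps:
$h{\left(O,v \right)} = -10$ ($h{\left(O,v \right)} = - \frac{10}{1} = \left(-10\right) 1 = -10$)
$407 + h{\left(8,3 \right)} 188 = 407 - 1880 = -1473$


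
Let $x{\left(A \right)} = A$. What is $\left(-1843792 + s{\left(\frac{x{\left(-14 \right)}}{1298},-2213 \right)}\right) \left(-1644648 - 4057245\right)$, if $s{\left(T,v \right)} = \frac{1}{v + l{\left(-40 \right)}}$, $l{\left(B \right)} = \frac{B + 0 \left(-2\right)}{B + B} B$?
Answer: $\frac{809509061962329}{77} \approx 1.0513 \cdot 10^{13}$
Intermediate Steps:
$l{\left(B \right)} = \frac{B}{2}$ ($l{\left(B \right)} = \frac{B + 0}{2 B} B = B \frac{1}{2 B} B = \frac{B}{2}$)
$s{\left(T,v \right)} = \frac{1}{-20 + v}$ ($s{\left(T,v \right)} = \frac{1}{v + \frac{1}{2} \left(-40\right)} = \frac{1}{v - 20} = \frac{1}{-20 + v}$)
$\left(-1843792 + s{\left(\frac{x{\left(-14 \right)}}{1298},-2213 \right)}\right) \left(-1644648 - 4057245\right) = \left(-1843792 + \frac{1}{-20 - 2213}\right) \left(-1644648 - 4057245\right) = \left(-1843792 + \frac{1}{-2233}\right) \left(-5701893\right) = \left(-1843792 - \frac{1}{2233}\right) \left(-5701893\right) = \left(- \frac{4117187537}{2233}\right) \left(-5701893\right) = \frac{809509061962329}{77}$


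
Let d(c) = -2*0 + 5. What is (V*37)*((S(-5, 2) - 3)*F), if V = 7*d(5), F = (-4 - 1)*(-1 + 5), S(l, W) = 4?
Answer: -25900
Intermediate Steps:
d(c) = 5 (d(c) = 0 + 5 = 5)
F = -20 (F = -5*4 = -20)
V = 35 (V = 7*5 = 35)
(V*37)*((S(-5, 2) - 3)*F) = (35*37)*((4 - 3)*(-20)) = 1295*(1*(-20)) = 1295*(-20) = -25900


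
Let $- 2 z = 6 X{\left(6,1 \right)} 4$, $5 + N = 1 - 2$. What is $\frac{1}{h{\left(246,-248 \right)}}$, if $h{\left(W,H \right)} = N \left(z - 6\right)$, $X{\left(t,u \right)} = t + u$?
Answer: $\frac{1}{540} \approx 0.0018519$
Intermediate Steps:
$N = -6$ ($N = -5 + \left(1 - 2\right) = -5 - 1 = -6$)
$z = -84$ ($z = - \frac{6 \left(6 + 1\right) 4}{2} = - \frac{6 \cdot 7 \cdot 4}{2} = - \frac{42 \cdot 4}{2} = \left(- \frac{1}{2}\right) 168 = -84$)
$h{\left(W,H \right)} = 540$ ($h{\left(W,H \right)} = - 6 \left(-84 - 6\right) = \left(-6\right) \left(-90\right) = 540$)
$\frac{1}{h{\left(246,-248 \right)}} = \frac{1}{540}$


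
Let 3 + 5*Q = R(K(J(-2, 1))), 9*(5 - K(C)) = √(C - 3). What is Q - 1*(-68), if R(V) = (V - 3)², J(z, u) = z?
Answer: 27616/405 - 4*I*√5/45 ≈ 68.188 - 0.19876*I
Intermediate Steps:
K(C) = 5 - √(-3 + C)/9 (K(C) = 5 - √(C - 3)/9 = 5 - √(-3 + C)/9)
R(V) = (-3 + V)²
Q = -⅗ + (2 - I*√5/9)²/5 (Q = -⅗ + (-3 + (5 - √(-3 - 2)/9))²/5 = -⅗ + (-3 + (5 - I*√5/9))²/5 = -⅗ + (2 - I*√5/9)²/5 ≈ 0.18765 - 0.19876*I)
Q - 1*(-68) = (76/405 - 4*I*√5/45) - 1*(-68) = (76/405 - 4*I*√5/45) + 68 = 27616/405 - 4*I*√5/45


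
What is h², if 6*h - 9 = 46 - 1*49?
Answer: 1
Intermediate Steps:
h = 1 (h = 3/2 + (46 - 1*49)/6 = 3/2 + (46 - 49)/6 = 3/2 + (⅙)*(-3) = 3/2 - ½ = 1)
h² = 1² = 1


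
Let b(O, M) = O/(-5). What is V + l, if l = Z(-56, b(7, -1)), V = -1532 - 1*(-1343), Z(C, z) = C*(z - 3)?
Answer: 287/5 ≈ 57.400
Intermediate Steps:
b(O, M) = -O/5 (b(O, M) = O*(-⅕) = -O/5)
Z(C, z) = C*(-3 + z)
V = -189 (V = -1532 + 1343 = -189)
l = 1232/5 (l = -56*(-3 - ⅕*7) = -56*(-3 - 7/5) = -56*(-22/5) = 1232/5 ≈ 246.40)
V + l = -189 + 1232/5 = 287/5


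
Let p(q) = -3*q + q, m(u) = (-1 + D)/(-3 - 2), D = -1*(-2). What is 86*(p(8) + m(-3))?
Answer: -6966/5 ≈ -1393.2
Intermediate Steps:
D = 2
m(u) = -⅕ (m(u) = (-1 + 2)/(-3 - 2) = 1/(-5) = 1*(-⅕) = -⅕)
p(q) = -2*q
86*(p(8) + m(-3)) = 86*(-2*8 - ⅕) = 86*(-16 - ⅕) = 86*(-81/5) = -6966/5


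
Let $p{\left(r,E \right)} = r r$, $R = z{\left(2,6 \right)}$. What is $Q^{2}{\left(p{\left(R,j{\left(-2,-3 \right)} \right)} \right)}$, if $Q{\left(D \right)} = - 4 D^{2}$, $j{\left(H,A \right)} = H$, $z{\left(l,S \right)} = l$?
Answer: $4096$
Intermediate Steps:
$R = 2$
$p{\left(r,E \right)} = r^{2}$
$Q^{2}{\left(p{\left(R,j{\left(-2,-3 \right)} \right)} \right)} = \left(- 4 \left(2^{2}\right)^{2}\right)^{2} = \left(- 4 \cdot 4^{2}\right)^{2} = \left(\left(-4\right) 16\right)^{2} = \left(-64\right)^{2} = 4096$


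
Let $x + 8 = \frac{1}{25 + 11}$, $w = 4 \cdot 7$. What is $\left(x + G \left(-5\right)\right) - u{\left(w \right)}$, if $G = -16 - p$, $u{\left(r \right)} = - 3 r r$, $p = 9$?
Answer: $\frac{88885}{36} \approx 2469.0$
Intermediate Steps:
$w = 28$
$x = - \frac{287}{36}$ ($x = -8 + \frac{1}{25 + 11} = -8 + \frac{1}{36} = - \frac{287}{36} \approx -7.9722$)
$u{\left(r \right)} = - 3 r^{2}$
$G = -25$ ($G = -16 - 9 = -25$)
$\left(x + G \left(-5\right)\right) - u{\left(w \right)} = \left(- \frac{287}{36} - -125\right) - - 3 \cdot 28^{2} = \left(- \frac{287}{36} + 125\right) - \left(-3\right) 784 = \frac{4213}{36} - -2352 = \frac{4213}{36} + 2352 = \frac{88885}{36}$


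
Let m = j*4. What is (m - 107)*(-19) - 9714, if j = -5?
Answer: -7301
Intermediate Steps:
m = -20 (m = -5*4 = -20)
(m - 107)*(-19) - 9714 = (-20 - 107)*(-19) - 9714 = -127*(-19) - 9714 = 2413 - 9714 = -7301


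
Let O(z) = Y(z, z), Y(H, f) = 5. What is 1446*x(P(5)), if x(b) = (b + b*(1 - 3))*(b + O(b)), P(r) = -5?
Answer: 0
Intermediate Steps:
O(z) = 5
x(b) = -b*(5 + b) (x(b) = (b + b*(1 - 3))*(b + 5) = (b + b*(-2))*(5 + b) = (b - 2*b)*(5 + b) = (-b)*(5 + b) = -b*(5 + b))
1446*x(P(5)) = 1446*(-1*(-5)*(5 - 5)) = 1446*(-1*(-5)*0) = 1446*0 = 0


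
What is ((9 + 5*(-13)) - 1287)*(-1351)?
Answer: 1814393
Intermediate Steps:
((9 + 5*(-13)) - 1287)*(-1351) = ((9 - 65) - 1287)*(-1351) = (-56 - 1287)*(-1351) = -1343*(-1351) = 1814393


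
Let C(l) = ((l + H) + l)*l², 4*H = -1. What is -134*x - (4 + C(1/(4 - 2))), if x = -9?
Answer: 19229/16 ≈ 1201.8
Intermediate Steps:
H = -¼ (H = (¼)*(-1) = -¼ ≈ -0.25000)
C(l) = l²*(-¼ + 2*l) (C(l) = ((l - ¼) + l)*l² = ((-¼ + l) + l)*l² = (-¼ + 2*l)*l² = l²*(-¼ + 2*l))
-134*x - (4 + C(1/(4 - 2))) = -134*(-9) - (4 + (1/(4 - 2))²*(-1 + 8/(4 - 2))/4) = 1206 - (4 + (1/2)²*(-1 + 8/2)/4) = 1206 - (4 + (½)²*(-1 + 8*(½))/4) = 1206 - (4 + (¼)*(¼)*(-1 + 4)) = 1206 - (4 + (¼)*(¼)*3) = 1206 - (4 + 3/16) = 1206 - 1*67/16 = 1206 - 67/16 = 19229/16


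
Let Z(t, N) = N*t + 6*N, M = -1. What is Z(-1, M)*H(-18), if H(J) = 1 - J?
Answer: -95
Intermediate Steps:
Z(t, N) = 6*N + N*t
Z(-1, M)*H(-18) = (-(6 - 1))*(1 - 1*(-18)) = (-1*5)*(1 + 18) = -5*19 = -95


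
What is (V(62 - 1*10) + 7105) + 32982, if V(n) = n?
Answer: 40139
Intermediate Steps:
(V(62 - 1*10) + 7105) + 32982 = ((62 - 1*10) + 7105) + 32982 = ((62 - 10) + 7105) + 32982 = (52 + 7105) + 32982 = 7157 + 32982 = 40139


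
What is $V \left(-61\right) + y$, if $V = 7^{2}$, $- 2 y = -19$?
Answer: $- \frac{5959}{2} \approx -2979.5$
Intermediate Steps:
$y = \frac{19}{2}$ ($y = \left(- \frac{1}{2}\right) \left(-19\right) = \frac{19}{2} \approx 9.5$)
$V = 49$
$V \left(-61\right) + y = 49 \left(-61\right) + \frac{19}{2} = -2989 + \frac{19}{2} = - \frac{5959}{2}$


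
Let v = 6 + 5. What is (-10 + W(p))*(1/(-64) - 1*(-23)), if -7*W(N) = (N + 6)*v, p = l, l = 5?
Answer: -280961/448 ≈ -627.15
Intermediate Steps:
v = 11
p = 5
W(N) = -66/7 - 11*N/7 (W(N) = -(N + 6)*11/7 = -(6 + N)*11/7 = -(66 + 11*N)/7 = -66/7 - 11*N/7)
(-10 + W(p))*(1/(-64) - 1*(-23)) = (-10 + (-66/7 - 11/7*5))*(1/(-64) - 1*(-23)) = (-10 + (-66/7 - 55/7))*(-1/64 + 23) = (-10 - 121/7)*(1471/64) = -191/7*1471/64 = -280961/448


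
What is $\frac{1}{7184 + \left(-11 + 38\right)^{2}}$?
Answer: $\frac{1}{7913} \approx 0.00012637$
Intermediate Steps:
$\frac{1}{7184 + \left(-11 + 38\right)^{2}} = \frac{1}{7184 + 27^{2}} = \frac{1}{7184 + 729} = \frac{1}{7913}$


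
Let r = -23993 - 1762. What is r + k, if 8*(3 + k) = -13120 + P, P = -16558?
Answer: -117871/4 ≈ -29468.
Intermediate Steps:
r = -25755
k = -14851/4 (k = -3 + (-13120 - 16558)/8 = -3 + (1/8)*(-29678) = -3 - 14839/4 = -14851/4 ≈ -3712.8)
r + k = -25755 - 14851/4 = -117871/4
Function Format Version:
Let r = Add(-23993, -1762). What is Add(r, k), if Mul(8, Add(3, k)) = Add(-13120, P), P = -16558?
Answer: Rational(-117871, 4) ≈ -29468.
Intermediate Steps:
r = -25755
k = Rational(-14851, 4) (k = Add(-3, Mul(Rational(1, 8), Add(-13120, -16558))) = Add(-3, Mul(Rational(1, 8), -29678)) = Add(-3, Rational(-14839, 4)) = Rational(-14851, 4) ≈ -3712.8)
Add(r, k) = Add(-25755, Rational(-14851, 4)) = Rational(-117871, 4)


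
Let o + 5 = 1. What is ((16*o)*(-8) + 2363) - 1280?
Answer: 1595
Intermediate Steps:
o = -4 (o = -5 + 1 = -4)
((16*o)*(-8) + 2363) - 1280 = ((16*(-4))*(-8) + 2363) - 1280 = (-64*(-8) + 2363) - 1280 = (512 + 2363) - 1280 = 2875 - 1280 = 1595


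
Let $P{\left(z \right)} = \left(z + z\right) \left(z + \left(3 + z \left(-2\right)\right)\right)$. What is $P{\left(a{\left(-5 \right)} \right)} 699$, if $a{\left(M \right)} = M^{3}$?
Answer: $-22368000$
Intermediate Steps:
$P{\left(z \right)} = 2 z \left(3 - z\right)$ ($P{\left(z \right)} = 2 z \left(z - \left(-3 + 2 z\right)\right) = 2 z \left(3 - z\right)$)
$P{\left(a{\left(-5 \right)} \right)} 699 = 2 \left(-5\right)^{3} \left(3 - \left(-5\right)^{3}\right) 699 = 2 \left(-125\right) \left(3 - -125\right) 699 = 2 \left(-125\right) \left(3 + 125\right) 699 = 2 \left(-125\right) 128 \cdot 699 = \left(-32000\right) 699 = -22368000$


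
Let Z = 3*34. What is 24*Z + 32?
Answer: 2480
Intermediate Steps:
Z = 102
24*Z + 32 = 24*102 + 32 = 2448 + 32 = 2480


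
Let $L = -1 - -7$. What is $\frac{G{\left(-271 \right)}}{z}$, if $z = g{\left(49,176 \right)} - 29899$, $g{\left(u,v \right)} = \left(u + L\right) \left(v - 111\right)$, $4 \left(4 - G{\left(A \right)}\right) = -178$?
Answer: $- \frac{97}{52648} \approx -0.0018424$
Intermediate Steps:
$L = 6$ ($L = -1 + 7 = 6$)
$G{\left(A \right)} = \frac{97}{2}$ ($G{\left(A \right)} = 4 - - \frac{89}{2} = 4 + \frac{89}{2} = \frac{97}{2}$)
$g{\left(u,v \right)} = \left(-111 + v\right) \left(6 + u\right)$ ($g{\left(u,v \right)} = \left(u + 6\right) \left(v - 111\right) = \left(6 + u\right) \left(-111 + v\right) = \left(-111 + v\right) \left(6 + u\right)$)
$z = -26324$ ($z = \left(-666 - 5439 + 6 \cdot 176 + 49 \cdot 176\right) - 29899 = \left(-666 - 5439 + 1056 + 8624\right) - 29899 = 3575 - 29899 = -26324$)
$\frac{G{\left(-271 \right)}}{z} = \frac{97}{2 \left(-26324\right)} = \frac{97}{2} \left(- \frac{1}{26324}\right) = - \frac{97}{52648}$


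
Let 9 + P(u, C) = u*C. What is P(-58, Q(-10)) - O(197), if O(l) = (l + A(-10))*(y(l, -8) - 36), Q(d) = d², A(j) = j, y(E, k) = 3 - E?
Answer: 37201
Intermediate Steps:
P(u, C) = -9 + C*u (P(u, C) = -9 + u*C = -9 + C*u)
O(l) = (-33 - l)*(-10 + l) (O(l) = (l - 10)*((3 - l) - 36) = (-10 + l)*(-33 - l) = (-33 - l)*(-10 + l))
P(-58, Q(-10)) - O(197) = (-9 + (-10)²*(-58)) - (330 - 1*197² - 23*197) = (-9 + 100*(-58)) - (330 - 1*38809 - 4531) = (-9 - 5800) - (330 - 38809 - 4531) = -5809 - 1*(-43010) = -5809 + 43010 = 37201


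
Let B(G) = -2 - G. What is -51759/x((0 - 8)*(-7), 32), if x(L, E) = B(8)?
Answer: 51759/10 ≈ 5175.9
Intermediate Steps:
x(L, E) = -10 (x(L, E) = -2 - 1*8 = -2 - 8 = -10)
-51759/x((0 - 8)*(-7), 32) = -51759/(-10) = -51759*(-1/10) = 51759/10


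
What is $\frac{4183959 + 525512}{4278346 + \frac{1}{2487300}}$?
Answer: $\frac{11713867218300}{10641530005801} \approx 1.1008$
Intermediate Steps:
$\frac{4183959 + 525512}{4278346 + \frac{1}{2487300}} = \frac{4709471}{4278346 + \frac{1}{2487300}} = \frac{4709471}{\frac{10641530005801}{2487300}} = 4709471 \cdot \frac{2487300}{10641530005801} = \frac{11713867218300}{10641530005801}$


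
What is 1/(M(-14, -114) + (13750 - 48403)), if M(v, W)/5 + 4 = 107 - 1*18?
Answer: -1/34228 ≈ -2.9216e-5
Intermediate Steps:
M(v, W) = 425 (M(v, W) = -20 + 5*(107 - 1*18) = -20 + 5*(107 - 18) = -20 + 5*89 = -20 + 445 = 425)
1/(M(-14, -114) + (13750 - 48403)) = 1/(425 + (13750 - 48403)) = 1/(425 - 34653) = 1/(-34228) = -1/34228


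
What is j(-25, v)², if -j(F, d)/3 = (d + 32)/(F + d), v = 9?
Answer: 15129/256 ≈ 59.098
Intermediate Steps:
j(F, d) = -3*(32 + d)/(F + d) (j(F, d) = -3*(d + 32)/(F + d) = -3*(32 + d)/(F + d))
j(-25, v)² = (3*(-32 - 1*9)/(-25 + 9))² = (3*(-32 - 9)/(-16))² = (3*(-1/16)*(-41))² = (123/16)² = 15129/256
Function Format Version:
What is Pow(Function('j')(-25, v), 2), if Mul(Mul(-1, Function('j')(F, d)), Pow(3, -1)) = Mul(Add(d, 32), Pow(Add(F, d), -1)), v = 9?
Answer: Rational(15129, 256) ≈ 59.098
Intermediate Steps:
Function('j')(F, d) = Mul(-3, Pow(Add(F, d), -1), Add(32, d)) (Function('j')(F, d) = Mul(-3, Mul(Add(d, 32), Pow(Add(F, d), -1))) = Mul(-3, Mul(Add(32, d), Pow(Add(F, d), -1))) = Mul(-3, Mul(Pow(Add(F, d), -1), Add(32, d))) = Mul(-3, Pow(Add(F, d), -1), Add(32, d)))
Pow(Function('j')(-25, v), 2) = Pow(Mul(3, Pow(Add(-25, 9), -1), Add(-32, Mul(-1, 9))), 2) = Pow(Mul(3, Pow(-16, -1), Add(-32, -9)), 2) = Pow(Mul(3, Rational(-1, 16), -41), 2) = Pow(Rational(123, 16), 2) = Rational(15129, 256)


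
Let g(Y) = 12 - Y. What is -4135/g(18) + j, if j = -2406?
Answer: -10301/6 ≈ -1716.8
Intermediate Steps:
-4135/g(18) + j = -4135/(12 - 1*18) - 2406 = -4135/(12 - 18) - 2406 = -4135/(-6) - 2406 = -4135*(-⅙) - 2406 = 4135/6 - 2406 = -10301/6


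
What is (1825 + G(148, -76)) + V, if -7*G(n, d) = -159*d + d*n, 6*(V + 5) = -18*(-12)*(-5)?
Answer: 10644/7 ≈ 1520.6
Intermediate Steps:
V = -185 (V = -5 + (-18*(-12)*(-5))/6 = -5 + (216*(-5))/6 = -5 + (⅙)*(-1080) = -5 - 180 = -185)
G(n, d) = 159*d/7 - d*n/7 (G(n, d) = -(-159*d + d*n)/7 = 159*d/7 - d*n/7)
(1825 + G(148, -76)) + V = (1825 + (⅐)*(-76)*(159 - 1*148)) - 185 = (1825 + (⅐)*(-76)*(159 - 148)) - 185 = (1825 + (⅐)*(-76)*11) - 185 = (1825 - 836/7) - 185 = 11939/7 - 185 = 10644/7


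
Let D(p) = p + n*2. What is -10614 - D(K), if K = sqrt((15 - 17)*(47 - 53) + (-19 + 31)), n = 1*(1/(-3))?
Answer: -31840/3 - 2*sqrt(6) ≈ -10618.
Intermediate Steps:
n = -1/3 (n = 1*(1*(-1/3)) = 1*(-1/3) = -1/3 ≈ -0.33333)
K = 2*sqrt(6) (K = sqrt(-2*(-6) + 12) = sqrt(12 + 12) = sqrt(24) = 2*sqrt(6) ≈ 4.8990)
D(p) = -2/3 + p (D(p) = p - 1/3*2 = p - 2/3 = -2/3 + p)
-10614 - D(K) = -10614 - (-2/3 + 2*sqrt(6)) = -10614 + (2/3 - 2*sqrt(6)) = -31840/3 - 2*sqrt(6)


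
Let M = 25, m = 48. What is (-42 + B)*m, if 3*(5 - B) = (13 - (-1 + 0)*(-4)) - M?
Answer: -1520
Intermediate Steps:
B = 31/3 (B = 5 - ((13 - (-1 + 0)*(-4)) - 1*25)/3 = 5 - ((13 - (-1)*(-4)) - 25)/3 = 5 - ((13 - 1*4) - 25)/3 = 5 - ((13 - 4) - 25)/3 = 5 - (9 - 25)/3 = 5 - ⅓*(-16) = 5 + 16/3 = 31/3 ≈ 10.333)
(-42 + B)*m = (-42 + 31/3)*48 = -95/3*48 = -1520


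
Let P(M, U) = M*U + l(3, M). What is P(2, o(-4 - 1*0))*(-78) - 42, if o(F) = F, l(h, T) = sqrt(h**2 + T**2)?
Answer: 582 - 78*sqrt(13) ≈ 300.77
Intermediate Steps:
l(h, T) = sqrt(T**2 + h**2)
P(M, U) = sqrt(9 + M**2) + M*U (P(M, U) = M*U + sqrt(M**2 + 3**2) = M*U + sqrt(M**2 + 9) = M*U + sqrt(9 + M**2) = sqrt(9 + M**2) + M*U)
P(2, o(-4 - 1*0))*(-78) - 42 = (sqrt(9 + 2**2) + 2*(-4 - 1*0))*(-78) - 42 = (sqrt(9 + 4) + 2*(-4 + 0))*(-78) - 42 = (sqrt(13) + 2*(-4))*(-78) - 42 = (sqrt(13) - 8)*(-78) - 42 = (-8 + sqrt(13))*(-78) - 42 = (624 - 78*sqrt(13)) - 42 = 582 - 78*sqrt(13)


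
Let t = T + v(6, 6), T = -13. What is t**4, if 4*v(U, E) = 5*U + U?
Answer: 256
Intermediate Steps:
v(U, E) = 3*U/2 (v(U, E) = (5*U + U)/4 = (6*U)/4 = 3*U/2)
t = -4 (t = -13 + (3/2)*6 = -13 + 9 = -4)
t**4 = (-4)**4 = 256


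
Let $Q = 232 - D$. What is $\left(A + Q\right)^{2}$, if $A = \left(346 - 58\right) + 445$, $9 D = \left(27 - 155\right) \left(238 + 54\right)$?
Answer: $\frac{2121615721}{81} \approx 2.6193 \cdot 10^{7}$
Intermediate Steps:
$D = - \frac{37376}{9}$ ($D = \frac{\left(27 - 155\right) \left(238 + 54\right)}{9} = \frac{\left(-128\right) 292}{9} = \frac{1}{9} \left(-37376\right) = - \frac{37376}{9} \approx -4152.9$)
$A = 733$ ($A = 288 + 445 = 733$)
$Q = \frac{39464}{9}$ ($Q = 232 - - \frac{37376}{9} = 232 + \frac{37376}{9} = \frac{39464}{9} \approx 4384.9$)
$\left(A + Q\right)^{2} = \left(733 + \frac{39464}{9}\right)^{2} = \left(\frac{46061}{9}\right)^{2} = \frac{2121615721}{81}$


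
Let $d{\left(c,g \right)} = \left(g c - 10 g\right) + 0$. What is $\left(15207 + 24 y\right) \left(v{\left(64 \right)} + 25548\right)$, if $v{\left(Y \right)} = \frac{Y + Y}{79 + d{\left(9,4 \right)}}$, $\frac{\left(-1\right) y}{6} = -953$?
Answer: $\frac{97369293364}{25} \approx 3.8948 \cdot 10^{9}$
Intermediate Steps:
$y = 5718$ ($y = \left(-6\right) \left(-953\right) = 5718$)
$d{\left(c,g \right)} = - 10 g + c g$ ($d{\left(c,g \right)} = \left(c g - 10 g\right) + 0 = \left(- 10 g + c g\right) + 0 = - 10 g + c g$)
$v{\left(Y \right)} = \frac{2 Y}{75}$ ($v{\left(Y \right)} = \frac{Y + Y}{79 + 4 \left(-10 + 9\right)} = \frac{2 Y}{79 + 4 \left(-1\right)} = \frac{2 Y}{79 - 4} = \frac{2 Y}{75}$)
$\left(15207 + 24 y\right) \left(v{\left(64 \right)} + 25548\right) = \left(15207 + 24 \cdot 5718\right) \left(\frac{2}{75} \cdot 64 + 25548\right) = \left(15207 + 137232\right) \left(\frac{128}{75} + 25548\right) = 152439 \cdot \frac{1916228}{75} = \frac{97369293364}{25}$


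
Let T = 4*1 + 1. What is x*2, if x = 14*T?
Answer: 140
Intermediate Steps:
T = 5 (T = 4 + 1 = 5)
x = 70 (x = 14*5 = 70)
x*2 = 70*2 = 140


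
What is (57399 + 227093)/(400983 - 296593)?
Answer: 10942/4015 ≈ 2.7253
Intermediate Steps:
(57399 + 227093)/(400983 - 296593) = 284492/104390 = 284492*(1/104390) = 10942/4015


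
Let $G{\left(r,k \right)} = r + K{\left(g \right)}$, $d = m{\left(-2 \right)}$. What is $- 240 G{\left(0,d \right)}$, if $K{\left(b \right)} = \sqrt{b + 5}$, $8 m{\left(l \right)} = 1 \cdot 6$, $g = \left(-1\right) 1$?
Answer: $-480$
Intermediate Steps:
$g = -1$
$m{\left(l \right)} = \frac{3}{4}$ ($m{\left(l \right)} = \frac{1 \cdot 6}{8} = \frac{1}{8} \cdot 6 = \frac{3}{4}$)
$d = \frac{3}{4} \approx 0.75$
$K{\left(b \right)} = \sqrt{5 + b}$
$G{\left(r,k \right)} = 2 + r$ ($G{\left(r,k \right)} = r + \sqrt{5 - 1} = r + \sqrt{4} = r + 2 = 2 + r$)
$- 240 G{\left(0,d \right)} = - 240 \left(2 + 0\right) = \left(-240\right) 2 = -480$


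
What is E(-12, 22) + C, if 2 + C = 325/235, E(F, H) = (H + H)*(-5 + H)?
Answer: 35127/47 ≈ 747.38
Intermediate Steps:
E(F, H) = 2*H*(-5 + H) (E(F, H) = (2*H)*(-5 + H) = 2*H*(-5 + H))
C = -29/47 (C = -2 + 325/235 = -2 + 325*(1/235) = -2 + 65/47 = -29/47 ≈ -0.61702)
E(-12, 22) + C = 2*22*(-5 + 22) - 29/47 = 2*22*17 - 29/47 = 748 - 29/47 = 35127/47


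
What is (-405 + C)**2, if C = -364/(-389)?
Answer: 24705866761/151321 ≈ 1.6327e+5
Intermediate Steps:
C = 364/389 (C = -364*(-1/389) = 364/389 ≈ 0.93573)
(-405 + C)**2 = (-405 + 364/389)**2 = (-157181/389)**2 = 24705866761/151321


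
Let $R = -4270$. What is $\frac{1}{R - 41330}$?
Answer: $- \frac{1}{45600} \approx -2.193 \cdot 10^{-5}$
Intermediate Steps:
$\frac{1}{R - 41330} = \frac{1}{-4270 - 41330} = \frac{1}{-45600} = - \frac{1}{45600}$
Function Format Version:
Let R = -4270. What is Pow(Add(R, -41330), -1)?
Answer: Rational(-1, 45600) ≈ -2.1930e-5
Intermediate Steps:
Pow(Add(R, -41330), -1) = Pow(Add(-4270, -41330), -1) = Pow(-45600, -1) = Rational(-1, 45600)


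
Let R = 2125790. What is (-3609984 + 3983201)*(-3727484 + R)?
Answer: -597779429598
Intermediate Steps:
(-3609984 + 3983201)*(-3727484 + R) = (-3609984 + 3983201)*(-3727484 + 2125790) = 373217*(-1601694) = -597779429598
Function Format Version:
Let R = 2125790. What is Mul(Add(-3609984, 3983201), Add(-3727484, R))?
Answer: -597779429598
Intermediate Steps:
Mul(Add(-3609984, 3983201), Add(-3727484, R)) = Mul(Add(-3609984, 3983201), Add(-3727484, 2125790)) = Mul(373217, -1601694) = -597779429598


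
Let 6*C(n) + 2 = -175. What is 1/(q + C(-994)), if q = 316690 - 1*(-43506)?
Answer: 2/720333 ≈ 2.7765e-6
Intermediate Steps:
C(n) = -59/2 (C(n) = -⅓ + (⅙)*(-175) = -⅓ - 175/6 = -59/2)
q = 360196 (q = 316690 + 43506 = 360196)
1/(q + C(-994)) = 1/(360196 - 59/2) = 1/(720333/2) = 2/720333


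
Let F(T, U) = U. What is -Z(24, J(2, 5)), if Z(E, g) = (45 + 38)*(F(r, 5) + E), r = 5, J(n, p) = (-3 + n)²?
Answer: -2407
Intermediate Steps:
Z(E, g) = 415 + 83*E (Z(E, g) = (45 + 38)*(5 + E) = 83*(5 + E) = 415 + 83*E)
-Z(24, J(2, 5)) = -(415 + 83*24) = -(415 + 1992) = -1*2407 = -2407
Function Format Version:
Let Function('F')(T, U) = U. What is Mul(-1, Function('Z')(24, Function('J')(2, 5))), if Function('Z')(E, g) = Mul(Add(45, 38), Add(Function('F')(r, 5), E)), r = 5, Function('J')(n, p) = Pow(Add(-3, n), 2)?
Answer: -2407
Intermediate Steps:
Function('Z')(E, g) = Add(415, Mul(83, E)) (Function('Z')(E, g) = Mul(Add(45, 38), Add(5, E)) = Mul(83, Add(5, E)) = Add(415, Mul(83, E)))
Mul(-1, Function('Z')(24, Function('J')(2, 5))) = Mul(-1, Add(415, Mul(83, 24))) = Mul(-1, Add(415, 1992)) = Mul(-1, 2407) = -2407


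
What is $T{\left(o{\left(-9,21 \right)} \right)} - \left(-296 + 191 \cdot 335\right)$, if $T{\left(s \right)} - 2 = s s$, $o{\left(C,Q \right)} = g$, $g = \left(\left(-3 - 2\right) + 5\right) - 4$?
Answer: $-63671$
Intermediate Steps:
$g = -4$ ($g = \left(-5 + 5\right) - 4 = 0 - 4 = -4$)
$o{\left(C,Q \right)} = -4$
$T{\left(s \right)} = 2 + s^{2}$ ($T{\left(s \right)} = 2 + s s = 2 + s^{2}$)
$T{\left(o{\left(-9,21 \right)} \right)} - \left(-296 + 191 \cdot 335\right) = \left(2 + \left(-4\right)^{2}\right) - \left(-296 + 191 \cdot 335\right) = \left(2 + 16\right) - \left(-296 + 63985\right) = 18 - 63689 = -63671$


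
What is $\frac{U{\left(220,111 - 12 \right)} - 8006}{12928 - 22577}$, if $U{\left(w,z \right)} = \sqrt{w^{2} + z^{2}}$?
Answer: $\frac{8006}{9649} - \frac{11 \sqrt{481}}{9649} \approx 0.80472$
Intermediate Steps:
$\frac{U{\left(220,111 - 12 \right)} - 8006}{12928 - 22577} = \frac{\sqrt{220^{2} + \left(111 - 12\right)^{2}} - 8006}{12928 - 22577} = \frac{\sqrt{48400 + 99^{2}} - 8006}{-9649} = \left(\sqrt{48400 + 9801} - 8006\right) \left(- \frac{1}{9649}\right) = \left(\sqrt{58201} - 8006\right) \left(- \frac{1}{9649}\right) = \left(11 \sqrt{481} - 8006\right) \left(- \frac{1}{9649}\right) = \left(-8006 + 11 \sqrt{481}\right) \left(- \frac{1}{9649}\right) = \frac{8006}{9649} - \frac{11 \sqrt{481}}{9649}$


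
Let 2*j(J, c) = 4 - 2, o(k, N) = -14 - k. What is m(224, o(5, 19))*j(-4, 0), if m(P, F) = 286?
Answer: 286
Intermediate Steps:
j(J, c) = 1 (j(J, c) = (4 - 2)/2 = (1/2)*2 = 1)
m(224, o(5, 19))*j(-4, 0) = 286*1 = 286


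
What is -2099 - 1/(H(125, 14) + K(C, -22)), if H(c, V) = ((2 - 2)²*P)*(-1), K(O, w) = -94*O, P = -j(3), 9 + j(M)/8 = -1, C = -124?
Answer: -24465945/11656 ≈ -2099.0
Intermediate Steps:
j(M) = -80 (j(M) = -72 + 8*(-1) = -72 - 8 = -80)
P = 80 (P = -1*(-80) = 80)
H(c, V) = 0 (H(c, V) = ((2 - 2)²*80)*(-1) = (0²*80)*(-1) = (0*80)*(-1) = 0*(-1) = 0)
-2099 - 1/(H(125, 14) + K(C, -22)) = -2099 - 1/(0 - 94*(-124)) = -2099 - 1/(0 + 11656) = -2099 - 1/11656 = -24465945/11656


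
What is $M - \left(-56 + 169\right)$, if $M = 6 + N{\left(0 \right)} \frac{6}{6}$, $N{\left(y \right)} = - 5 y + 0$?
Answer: $-107$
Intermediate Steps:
$N{\left(y \right)} = - 5 y$
$M = 6$ ($M = 6 + \left(-5\right) 0 \cdot \frac{6}{6} = 6 + 0 \cdot 6 \cdot \frac{1}{6} = 6 + 0 \cdot 1 = 6 + 0 = 6$)
$M - \left(-56 + 169\right) = 6 - \left(-56 + 169\right) = 6 - 113 = -107$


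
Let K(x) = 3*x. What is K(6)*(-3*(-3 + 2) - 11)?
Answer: -144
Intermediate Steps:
K(6)*(-3*(-3 + 2) - 11) = (3*6)*(-3*(-3 + 2) - 11) = 18*(-3*(-1) - 11) = 18*(3 - 11) = 18*(-8) = -144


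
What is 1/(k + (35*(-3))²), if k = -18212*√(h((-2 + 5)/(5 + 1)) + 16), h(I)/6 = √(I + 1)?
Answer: 1/(11025 - 18212*√(16 + 3*√6)) ≈ -1.2991e-5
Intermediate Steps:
h(I) = 6*√(1 + I) (h(I) = 6*√(I + 1) = 6*√(1 + I))
k = -18212*√(16 + 3*√6) (k = -18212*√(6*√(1 + (-2 + 5)/(5 + 1)) + 16) = -18212*√(6*√(1 + 3/6) + 16) = -18212*√(6*√(1 + 3*(⅙)) + 16) = -18212*√(6*√(1 + ½) + 16) = -18212*√(6*√(3/2) + 16) = -18212*√(6*(√6/2) + 16) = -18212*√(3*√6 + 16) = -18212*√(16 + 3*√6) ≈ -88001.)
1/(k + (35*(-3))²) = 1/(-18212*√(16 + 3*√6) + (35*(-3))²) = 1/(-18212*√(16 + 3*√6) + (-105)²) = 1/(-18212*√(16 + 3*√6) + 11025) = 1/(11025 - 18212*√(16 + 3*√6))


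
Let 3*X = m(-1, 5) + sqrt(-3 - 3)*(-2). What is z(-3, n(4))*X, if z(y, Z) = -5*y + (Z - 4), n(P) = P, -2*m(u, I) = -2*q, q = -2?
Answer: -10 - 10*I*sqrt(6) ≈ -10.0 - 24.495*I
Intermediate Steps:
m(u, I) = -2 (m(u, I) = -(-1)*(-2) = -1/2*4 = -2)
z(y, Z) = -4 + Z - 5*y (z(y, Z) = -5*y + (-4 + Z) = -4 + Z - 5*y)
X = -2/3 - 2*I*sqrt(6)/3 (X = (-2 + sqrt(-3 - 3)*(-2))/3 = (-2 + sqrt(-6)*(-2))/3 = (-2 + (I*sqrt(6))*(-2))/3 = (-2 - 2*I*sqrt(6))/3 = -2/3 - 2*I*sqrt(6)/3 ≈ -0.66667 - 1.633*I)
z(-3, n(4))*X = (-4 + 4 - 5*(-3))*(-2/3 - 2*I*sqrt(6)/3) = (-4 + 4 + 15)*(-2/3 - 2*I*sqrt(6)/3) = 15*(-2/3 - 2*I*sqrt(6)/3) = -10 - 10*I*sqrt(6)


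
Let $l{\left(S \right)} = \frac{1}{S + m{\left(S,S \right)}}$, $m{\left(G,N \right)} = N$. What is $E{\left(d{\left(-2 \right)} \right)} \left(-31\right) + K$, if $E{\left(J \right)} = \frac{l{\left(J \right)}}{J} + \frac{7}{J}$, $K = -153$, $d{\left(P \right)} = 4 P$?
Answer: $- \frac{16143}{128} \approx -126.12$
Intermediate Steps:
$l{\left(S \right)} = \frac{1}{2 S}$ ($l{\left(S \right)} = \frac{1}{S + S} = \frac{1}{2 S}$)
$E{\left(J \right)} = \frac{1}{2 J^{2}} + \frac{7}{J}$ ($E{\left(J \right)} = \frac{\frac{1}{2} \frac{1}{J}}{J} + \frac{7}{J} = \frac{1}{2 J^{2}} + \frac{7}{J}$)
$E{\left(d{\left(-2 \right)} \right)} \left(-31\right) + K = \frac{1 + 14 \cdot 4 \left(-2\right)}{2 \cdot 64} \left(-31\right) - 153 = \frac{1 + 14 \left(-8\right)}{2 \cdot 64} \left(-31\right) - 153 = \frac{1}{2} \cdot \frac{1}{64} \left(1 - 112\right) \left(-31\right) - 153 = \frac{1}{2} \cdot \frac{1}{64} \left(-111\right) \left(-31\right) - 153 = \left(- \frac{111}{128}\right) \left(-31\right) - 153 = \frac{3441}{128} - 153 = - \frac{16143}{128}$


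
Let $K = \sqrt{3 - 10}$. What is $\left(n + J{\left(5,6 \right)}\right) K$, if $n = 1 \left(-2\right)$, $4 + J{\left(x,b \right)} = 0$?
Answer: $- 6 i \sqrt{7} \approx - 15.875 i$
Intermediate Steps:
$J{\left(x,b \right)} = -4$ ($J{\left(x,b \right)} = -4 + 0 = -4$)
$n = -2$
$K = i \sqrt{7}$ ($K = \sqrt{-7} = i \sqrt{7} \approx 2.6458 i$)
$\left(n + J{\left(5,6 \right)}\right) K = \left(-2 - 4\right) i \sqrt{7} = - 6 i \sqrt{7}$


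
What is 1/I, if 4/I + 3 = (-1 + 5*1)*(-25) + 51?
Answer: -13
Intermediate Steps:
I = -1/13 (I = 4/(-3 + ((-1 + 5*1)*(-25) + 51)) = 4/(-3 + ((-1 + 5)*(-25) + 51)) = 4/(-3 + (4*(-25) + 51)) = 4/(-3 + (-100 + 51)) = 4/(-3 - 49) = 4/(-52) = 4*(-1/52) = -1/13 ≈ -0.076923)
1/I = 1/(-1/13) = -13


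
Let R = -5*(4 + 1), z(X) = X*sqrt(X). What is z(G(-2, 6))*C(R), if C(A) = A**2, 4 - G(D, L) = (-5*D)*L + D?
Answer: -101250*I*sqrt(6) ≈ -2.4801e+5*I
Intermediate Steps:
G(D, L) = 4 - D + 5*D*L (G(D, L) = 4 - ((-5*D)*L + D) = 4 - (-5*D*L + D) = 4 - (D - 5*D*L) = 4 + (-D + 5*D*L) = 4 - D + 5*D*L)
z(X) = X**(3/2)
R = -25 (R = -5*5 = -25)
z(G(-2, 6))*C(R) = (4 - 1*(-2) + 5*(-2)*6)**(3/2)*(-25)**2 = (4 + 2 - 60)**(3/2)*625 = (-54)**(3/2)*625 = -162*I*sqrt(6)*625 = -101250*I*sqrt(6)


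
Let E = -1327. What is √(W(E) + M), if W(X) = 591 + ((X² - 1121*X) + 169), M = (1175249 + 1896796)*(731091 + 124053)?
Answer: 4*√164190256171 ≈ 1.6208e+6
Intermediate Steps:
M = 2627040849480 (M = 3072045*855144 = 2627040849480)
W(X) = 760 + X² - 1121*X (W(X) = 591 + (169 + X² - 1121*X) = 760 + X² - 1121*X)
√(W(E) + M) = √((760 + (-1327)² - 1121*(-1327)) + 2627040849480) = √((760 + 1760929 + 1487567) + 2627040849480) = √(3249256 + 2627040849480) = √2627044098736 = 4*√164190256171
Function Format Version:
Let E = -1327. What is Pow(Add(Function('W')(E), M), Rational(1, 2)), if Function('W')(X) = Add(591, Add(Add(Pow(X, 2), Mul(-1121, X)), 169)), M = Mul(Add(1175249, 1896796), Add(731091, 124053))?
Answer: Mul(4, Pow(164190256171, Rational(1, 2))) ≈ 1.6208e+6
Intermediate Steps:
M = 2627040849480 (M = Mul(3072045, 855144) = 2627040849480)
Function('W')(X) = Add(760, Pow(X, 2), Mul(-1121, X)) (Function('W')(X) = Add(591, Add(169, Pow(X, 2), Mul(-1121, X))) = Add(760, Pow(X, 2), Mul(-1121, X)))
Pow(Add(Function('W')(E), M), Rational(1, 2)) = Pow(Add(Add(760, Pow(-1327, 2), Mul(-1121, -1327)), 2627040849480), Rational(1, 2)) = Pow(Add(Add(760, 1760929, 1487567), 2627040849480), Rational(1, 2)) = Pow(Add(3249256, 2627040849480), Rational(1, 2)) = Pow(2627044098736, Rational(1, 2)) = Mul(4, Pow(164190256171, Rational(1, 2)))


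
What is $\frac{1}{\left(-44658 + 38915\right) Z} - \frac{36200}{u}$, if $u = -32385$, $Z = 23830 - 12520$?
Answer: $\frac{52251344747}{46744746490} \approx 1.1178$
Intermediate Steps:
$Z = 11310$ ($Z = 23830 - 12520 = 11310$)
$\frac{1}{\left(-44658 + 38915\right) Z} - \frac{36200}{u} = \frac{1}{\left(-44658 + 38915\right) 11310} - \frac{36200}{-32385} = \frac{1}{-5743} \cdot \frac{1}{11310} - - \frac{7240}{6477} = \left(- \frac{1}{5743}\right) \frac{1}{11310} + \frac{7240}{6477} = - \frac{1}{64953330} + \frac{7240}{6477} = \frac{52251344747}{46744746490}$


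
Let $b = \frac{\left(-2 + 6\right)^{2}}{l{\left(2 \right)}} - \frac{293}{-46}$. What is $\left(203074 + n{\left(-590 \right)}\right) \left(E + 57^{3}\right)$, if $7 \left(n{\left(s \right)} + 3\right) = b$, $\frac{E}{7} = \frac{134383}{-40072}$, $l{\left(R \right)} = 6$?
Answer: $\frac{1455587530001213095}{38709552} \approx 3.7603 \cdot 10^{10}$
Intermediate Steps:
$b = \frac{1247}{138}$ ($b = \frac{\left(-2 + 6\right)^{2}}{6} - \frac{293}{-46} = 4^{2} \cdot \frac{1}{6} - - \frac{293}{46} = 16 \cdot \frac{1}{6} + \frac{293}{46} = \frac{8}{3} + \frac{293}{46} = \frac{1247}{138} \approx 9.0362$)
$E = - \frac{940681}{40072}$ ($E = 7 \frac{134383}{-40072} = 7 \cdot 134383 \left(- \frac{1}{40072}\right) = 7 \left(- \frac{134383}{40072}\right) = - \frac{940681}{40072} \approx -23.475$)
$n{\left(s \right)} = - \frac{1651}{966}$ ($n{\left(s \right)} = -3 + \frac{1}{7} \cdot \frac{1247}{138} = -3 + \frac{1247}{966} = - \frac{1651}{966}$)
$\left(203074 + n{\left(-590 \right)}\right) \left(E + 57^{3}\right) = \left(203074 - \frac{1651}{966}\right) \left(- \frac{940681}{40072} + 57^{3}\right) = \frac{196167833 \left(- \frac{940681}{40072} + 185193\right)}{966} = \frac{196167833}{966} \cdot \frac{7420113215}{40072} = \frac{1455587530001213095}{38709552}$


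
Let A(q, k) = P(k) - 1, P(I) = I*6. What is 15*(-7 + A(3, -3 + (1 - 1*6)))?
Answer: -840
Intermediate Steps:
P(I) = 6*I
A(q, k) = -1 + 6*k (A(q, k) = 6*k - 1 = -1 + 6*k)
15*(-7 + A(3, -3 + (1 - 1*6))) = 15*(-7 + (-1 + 6*(-3 + (1 - 1*6)))) = 15*(-7 + (-1 + 6*(-3 + (1 - 6)))) = 15*(-7 + (-1 + 6*(-3 - 5))) = 15*(-7 + (-1 + 6*(-8))) = 15*(-7 + (-1 - 48)) = 15*(-7 - 49) = 15*(-56) = -840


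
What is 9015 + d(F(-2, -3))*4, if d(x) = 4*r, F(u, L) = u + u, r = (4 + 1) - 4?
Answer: 9031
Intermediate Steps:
r = 1 (r = 5 - 4 = 1)
F(u, L) = 2*u
d(x) = 4 (d(x) = 4*1 = 4)
9015 + d(F(-2, -3))*4 = 9015 + 4*4 = 9015 + 16 = 9031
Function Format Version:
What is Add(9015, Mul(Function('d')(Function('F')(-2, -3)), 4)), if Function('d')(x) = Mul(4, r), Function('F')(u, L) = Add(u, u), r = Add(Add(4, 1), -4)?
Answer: 9031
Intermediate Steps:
r = 1 (r = Add(5, -4) = 1)
Function('F')(u, L) = Mul(2, u)
Function('d')(x) = 4 (Function('d')(x) = Mul(4, 1) = 4)
Add(9015, Mul(Function('d')(Function('F')(-2, -3)), 4)) = Add(9015, Mul(4, 4)) = Add(9015, 16) = 9031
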